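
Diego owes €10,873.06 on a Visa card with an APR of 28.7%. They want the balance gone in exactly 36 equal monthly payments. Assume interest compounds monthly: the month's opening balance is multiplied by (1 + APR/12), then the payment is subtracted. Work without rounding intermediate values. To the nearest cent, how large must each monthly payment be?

€453.87

Monthly rate r = 28.7%/12 = 2.39167% = 0.0239167.
Level-payment amortization: P = B₀·r / (1 − (1+r)^(−n)) = 10873.06·0.0239167 / (1 − 1.02392^(−36)).
Denominator 1 − (1+r)^(−36) = 0.572954687.
P = 260.047 / 0.572954687 ≈ 453.87.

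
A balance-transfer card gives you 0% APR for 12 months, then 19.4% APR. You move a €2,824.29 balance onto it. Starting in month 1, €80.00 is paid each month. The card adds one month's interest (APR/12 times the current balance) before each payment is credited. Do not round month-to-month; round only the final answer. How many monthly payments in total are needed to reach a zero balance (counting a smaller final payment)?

42 months

Promo months 1–12 at r₀ = 0%/12 = 0; months 13+ at r₁ = 19.4%/12 = 0.0161667.
After month 12 (no interest yet): B = €2,824.29 − 12·€80.00 = €1,864.29.
Then at r₁ with €80.00/mo: n₂ = −ln(1 − r₁·B/P)/ln(1+r₁) ≈ 29.48 → 30 more payments.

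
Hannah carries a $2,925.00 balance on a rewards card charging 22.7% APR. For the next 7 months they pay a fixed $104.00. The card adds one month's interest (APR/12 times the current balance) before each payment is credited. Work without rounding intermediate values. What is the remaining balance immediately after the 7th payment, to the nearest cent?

Monthly rate r = 22.7%/12 = 1.89167% = 0.0189167.
Each month: B ← B·(1+r) − $104.00.
Month 1: interest $55.33; balance after payment $2,876.33.
Month 2: interest $54.41; balance after payment $2,826.74.
Month 3: interest $53.47; balance after payment $2,776.21.
Month 4: interest $52.52; balance after payment $2,724.73.
Month 5: interest $51.54; balance after payment $2,672.27.
Month 6: interest $50.55; balance after payment $2,618.82.
Month 7: interest $49.54; balance after payment $2,564.36.

$2,564.36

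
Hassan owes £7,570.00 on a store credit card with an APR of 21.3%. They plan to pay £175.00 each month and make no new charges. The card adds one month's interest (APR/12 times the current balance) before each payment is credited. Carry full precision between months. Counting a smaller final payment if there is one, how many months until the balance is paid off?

83 payments

Monthly rate r = 21.3%/12 = 1.775% = 0.01775.
Recurrence: B ← B·(1+r) − £175.00.
Month 1: interest £134.37; balance after payment £7,529.37.
Month 2: interest £133.65; balance after payment £7,488.01.
Closed form: n = −ln(1 − rB₀/P)/ln(1+r) = −ln(0.23219)/ln(1.01775) ≈ 82.994, so the balance reaches zero during payment 83.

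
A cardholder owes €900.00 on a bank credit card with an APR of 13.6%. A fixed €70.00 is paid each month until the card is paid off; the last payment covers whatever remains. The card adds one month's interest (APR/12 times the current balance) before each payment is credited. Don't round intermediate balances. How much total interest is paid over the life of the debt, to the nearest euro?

Monthly rate r = 13.6%/12 = 1.13333% = 0.0113333.
Payoff takes n = ⌈−ln(1 − rB₀/P)/ln(1+r)⌉ = ⌈13.975⌉ = 14 payments; the last is €68.24.
Total paid = 13·€70.00 + €68.24 = €978.24.
Total interest = total paid − principal = €978.24 − €900.00 = €78.24.

€78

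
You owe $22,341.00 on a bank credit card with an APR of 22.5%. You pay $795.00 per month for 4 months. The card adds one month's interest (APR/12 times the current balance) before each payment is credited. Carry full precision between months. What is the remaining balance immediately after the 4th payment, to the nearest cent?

Monthly rate r = 22.5%/12 = 1.875% = 0.01875.
Each month: B ← B·(1+r) − $795.00.
Month 1: interest $418.89; balance after payment $21,964.89.
Month 2: interest $411.84; balance after payment $21,581.74.
Month 3: interest $404.66; balance after payment $21,191.39.
Month 4: interest $397.34; balance after payment $20,793.73.

$20,793.73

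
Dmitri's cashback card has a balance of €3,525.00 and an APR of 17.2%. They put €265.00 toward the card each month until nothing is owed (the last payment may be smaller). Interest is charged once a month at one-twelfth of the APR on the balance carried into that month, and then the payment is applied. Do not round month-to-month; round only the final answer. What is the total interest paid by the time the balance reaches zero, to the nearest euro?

€414

Monthly rate r = 17.2%/12 = 1.43333% = 0.0143333.
Payoff takes n = ⌈−ln(1 − rB₀/P)/ln(1+r)⌉ = ⌈14.864⌉ = 15 payments; the last is €229.15.
Total paid = 14·€265.00 + €229.15 = €3,939.15.
Total interest = total paid − principal = €3,939.15 − €3,525.00 = €414.15.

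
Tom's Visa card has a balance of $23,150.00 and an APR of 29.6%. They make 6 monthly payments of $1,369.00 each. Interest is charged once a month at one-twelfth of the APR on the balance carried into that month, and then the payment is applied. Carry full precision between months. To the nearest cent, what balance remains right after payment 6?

Monthly rate r = 29.6%/12 = 2.46667% = 0.0246667.
Each month: B ← B·(1+r) − $1,369.00.
Month 1: interest $571.03; balance after payment $22,352.03.
Month 2: interest $551.35; balance after payment $21,534.38.
Month 3: interest $531.18; balance after payment $20,696.56.
Month 4: interest $510.52; balance after payment $19,838.08.
Month 5: interest $489.34; balance after payment $18,958.42.
Month 6: interest $467.64; balance after payment $18,057.06.

$18,057.06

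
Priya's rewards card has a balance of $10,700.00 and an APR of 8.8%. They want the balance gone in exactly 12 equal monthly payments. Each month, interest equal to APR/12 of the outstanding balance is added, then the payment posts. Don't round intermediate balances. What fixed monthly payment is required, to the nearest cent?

Monthly rate r = 8.8%/12 = 0.733333% = 0.00733333.
Level-payment amortization: P = B₀·r / (1 − (1+r)^(−n)) = 10700.00·0.00733333 / (1 − 1.00733^(−12)).
Denominator 1 − (1+r)^(−12) = 0.0839450272.
P = 78.4667 / 0.0839450272 ≈ 934.74.

$934.74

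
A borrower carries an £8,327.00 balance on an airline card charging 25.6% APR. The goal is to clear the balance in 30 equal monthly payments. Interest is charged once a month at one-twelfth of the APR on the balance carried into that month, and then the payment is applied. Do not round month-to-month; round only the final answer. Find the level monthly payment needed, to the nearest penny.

Monthly rate r = 25.6%/12 = 2.13333% = 0.0213333.
Level-payment amortization: P = B₀·r / (1 − (1+r)^(−n)) = 8327.00·0.0213333 / (1 − 1.02133^(−30)).
Denominator 1 − (1+r)^(−30) = 0.469146344.
P = 177.643 / 0.469146344 ≈ 378.65.

£378.65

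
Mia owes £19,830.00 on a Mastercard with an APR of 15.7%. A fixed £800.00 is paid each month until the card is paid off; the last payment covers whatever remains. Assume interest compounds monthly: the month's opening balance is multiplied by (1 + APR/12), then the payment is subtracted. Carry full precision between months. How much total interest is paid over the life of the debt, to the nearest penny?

Monthly rate r = 15.7%/12 = 1.30833% = 0.0130833.
Payoff takes n = ⌈−ln(1 − rB₀/P)/ln(1+r)⌉ = ⌈30.158⌉ = 31 payments; the last is £127.24.
Total paid = 30·£800.00 + £127.24 = £24,127.24.
Total interest = total paid − principal = £24,127.24 − £19,830.00 = £4,297.24.

£4,297.24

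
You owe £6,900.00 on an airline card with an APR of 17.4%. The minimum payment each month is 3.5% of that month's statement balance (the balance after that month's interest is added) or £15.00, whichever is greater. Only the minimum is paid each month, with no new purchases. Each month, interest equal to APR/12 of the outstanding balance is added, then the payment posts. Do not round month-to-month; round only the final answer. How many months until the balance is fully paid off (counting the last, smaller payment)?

169 months

Monthly rate r = 17.4%/12 = 1.45% = 0.0145.
While 3.5% of the post-interest balance exceeds £15.00, each month B ← (B·(1+r))·(1 − 0.035), i.e. B shrinks by the factor (1+r)·0.965 = 0.97899.
This holds for months 1–132. Entering month 133 the balance is £418.53; 3.5% of the post-interest balance is now below £15.00, so the flat £15.00 minimum applies from here.
From month 133 a fixed £15.00 at rate r clears £418.53 in 37 more payments. Total: 132 + 37 = 169 months.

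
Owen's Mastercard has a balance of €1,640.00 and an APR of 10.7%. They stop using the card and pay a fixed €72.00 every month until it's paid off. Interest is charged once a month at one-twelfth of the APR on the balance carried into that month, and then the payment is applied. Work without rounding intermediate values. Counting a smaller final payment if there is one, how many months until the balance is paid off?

Monthly rate r = 10.7%/12 = 0.891667% = 0.00891667.
Recurrence: B ← B·(1+r) − €72.00.
Month 1: interest €14.62; balance after payment €1,582.62.
Month 2: interest €14.11; balance after payment €1,524.74.
Closed form: n = −ln(1 − rB₀/P)/ln(1+r) = −ln(0.7969)/ln(1.00892) ≈ 25.574, so the balance reaches zero during payment 26.

26 payments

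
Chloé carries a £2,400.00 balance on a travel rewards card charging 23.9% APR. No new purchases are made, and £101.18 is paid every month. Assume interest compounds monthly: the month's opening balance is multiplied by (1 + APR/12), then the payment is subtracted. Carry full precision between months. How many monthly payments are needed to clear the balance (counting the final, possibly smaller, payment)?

33 months

Monthly rate r = 23.9%/12 = 1.99167% = 0.0199167.
Recurrence: B ← B·(1+r) − £101.18.
Month 1: interest £47.80; balance after payment £2,346.62.
Month 2: interest £46.74; balance after payment £2,292.18.
Closed form: n = −ln(1 − rB₀/P)/ln(1+r) = −ln(0.52757)/ln(1.01992) ≈ 32.426, so the balance reaches zero during payment 33.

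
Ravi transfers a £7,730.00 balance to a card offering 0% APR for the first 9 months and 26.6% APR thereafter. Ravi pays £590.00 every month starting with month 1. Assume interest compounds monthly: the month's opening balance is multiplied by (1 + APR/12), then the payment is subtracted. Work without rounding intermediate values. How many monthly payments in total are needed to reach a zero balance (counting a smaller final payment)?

14 months

Promo months 1–9 at r₀ = 0%/12 = 0; months 10+ at r₁ = 26.6%/12 = 0.0221667.
After month 9 (no interest yet): B = £7,730.00 − 9·£590.00 = £2,420.00.
Then at r₁ with £590.00/mo: n₂ = −ln(1 − r₁·B/P)/ln(1+r₁) ≈ 4.35 → 5 more payments.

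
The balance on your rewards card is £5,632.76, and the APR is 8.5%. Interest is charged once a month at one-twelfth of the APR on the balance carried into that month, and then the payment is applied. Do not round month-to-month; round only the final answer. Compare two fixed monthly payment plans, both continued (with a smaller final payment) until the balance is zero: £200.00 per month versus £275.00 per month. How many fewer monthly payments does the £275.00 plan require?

Monthly rate r = 8.5%/12 = 0.708333% = 0.00708333.
At £200.00/mo: n = ⌈−ln(1 − rB₀/P)/ln(1+r)⌉ = 32 payments (last £105.06); total interest = total paid − £5,632.76 = £672.30.
At £275.00/mo: 23 payments (last £57.46); total interest £474.70.
Payments saved = 32 − 23 = 9.

9 fewer payments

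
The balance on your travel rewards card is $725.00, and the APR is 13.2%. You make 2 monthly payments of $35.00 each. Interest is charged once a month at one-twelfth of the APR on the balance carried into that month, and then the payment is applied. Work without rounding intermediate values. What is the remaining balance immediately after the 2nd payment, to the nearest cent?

$670.65

Monthly rate r = 13.2%/12 = 1.1% = 0.011.
Each month: B ← B·(1+r) − $35.00.
Month 1: interest $7.97; balance after payment $697.98.
Month 2: interest $7.68; balance after payment $670.65.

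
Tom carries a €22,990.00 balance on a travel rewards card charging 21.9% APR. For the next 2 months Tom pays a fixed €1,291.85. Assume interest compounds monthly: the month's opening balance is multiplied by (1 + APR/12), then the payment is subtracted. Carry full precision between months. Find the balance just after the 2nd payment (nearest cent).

€21,229.52

Monthly rate r = 21.9%/12 = 1.825% = 0.01825.
Each month: B ← B·(1+r) − €1,291.85.
Month 1: interest €419.57; balance after payment €22,117.72.
Month 2: interest €403.65; balance after payment €21,229.52.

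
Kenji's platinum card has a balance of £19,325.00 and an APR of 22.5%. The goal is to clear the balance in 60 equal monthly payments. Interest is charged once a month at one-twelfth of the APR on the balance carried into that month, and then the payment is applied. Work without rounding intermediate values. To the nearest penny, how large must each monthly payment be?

£539.24

Monthly rate r = 22.5%/12 = 1.875% = 0.01875.
Level-payment amortization: P = B₀·r / (1 − (1+r)^(−n)) = 19325.00·0.01875 / (1 − 1.01875^(−60)).
Denominator 1 − (1+r)^(−60) = 0.671947996.
P = 362.344 / 0.671947996 ≈ 539.24.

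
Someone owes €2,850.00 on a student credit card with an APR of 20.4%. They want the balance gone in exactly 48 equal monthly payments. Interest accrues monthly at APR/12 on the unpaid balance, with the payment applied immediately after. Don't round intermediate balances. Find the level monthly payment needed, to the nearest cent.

€87.34

Monthly rate r = 20.4%/12 = 1.7% = 0.017.
Level-payment amortization: P = B₀·r / (1 − (1+r)^(−n)) = 2850.00·0.017 / (1 − 1.017^(−48)).
Denominator 1 − (1+r)^(−48) = 0.554759912.
P = 48.45 / 0.554759912 ≈ 87.34.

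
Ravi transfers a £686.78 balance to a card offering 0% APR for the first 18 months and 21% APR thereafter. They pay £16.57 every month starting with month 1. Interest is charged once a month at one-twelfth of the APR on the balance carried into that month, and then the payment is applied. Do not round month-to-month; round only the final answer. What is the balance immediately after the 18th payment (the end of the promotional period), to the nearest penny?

£388.52

Promo months 1–18 at r₀ = 0%/12 = 0; months 19+ at r₁ = 21%/12 = 0.0175.
After month 18 (no interest yet): B = £686.78 − 18·£16.57 = £388.52.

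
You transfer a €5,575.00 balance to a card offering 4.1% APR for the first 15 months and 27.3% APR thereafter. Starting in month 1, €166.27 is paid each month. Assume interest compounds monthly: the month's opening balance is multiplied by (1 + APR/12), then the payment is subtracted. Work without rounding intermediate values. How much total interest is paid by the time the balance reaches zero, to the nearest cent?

€1,382.79

Promo months 1–15 at r₀ = 4.1%/12 = 0.00341667; months 16+ at r₁ = 27.3%/12 = 0.02275.
After month 15: iterate B ← B·(1+r₀) − €166.27 for 15 months → €3,313.06.
Then at r₁ with €166.27/mo: n₂ = −ln(1 − r₁·B/P)/ln(1+r₁) ≈ 26.84 → 27 more payments.
Total paid = 41·€166.27 + €140.72 = €6,957.79; interest = €6,957.79 − €5,575.00 = €1,382.79.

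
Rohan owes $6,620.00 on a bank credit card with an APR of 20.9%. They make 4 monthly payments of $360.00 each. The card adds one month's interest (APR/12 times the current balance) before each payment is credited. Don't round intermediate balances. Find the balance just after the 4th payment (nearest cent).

Monthly rate r = 20.9%/12 = 1.74167% = 0.0174167.
Each month: B ← B·(1+r) − $360.00.
Month 1: interest $115.30; balance after payment $6,375.30.
Month 2: interest $111.04; balance after payment $6,126.33.
Month 3: interest $106.70; balance after payment $5,873.04.
Month 4: interest $102.29; balance after payment $5,615.32.

$5,615.32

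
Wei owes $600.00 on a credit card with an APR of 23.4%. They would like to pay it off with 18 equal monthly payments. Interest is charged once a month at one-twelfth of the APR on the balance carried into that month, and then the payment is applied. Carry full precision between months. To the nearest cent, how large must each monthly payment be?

Monthly rate r = 23.4%/12 = 1.95% = 0.0195.
Level-payment amortization: P = B₀·r / (1 − (1+r)^(−n)) = 600.00·0.0195 / (1 − 1.0195^(−18)).
Denominator 1 − (1+r)^(−18) = 0.293633884.
P = 11.7 / 0.293633884 ≈ 39.85.

$39.85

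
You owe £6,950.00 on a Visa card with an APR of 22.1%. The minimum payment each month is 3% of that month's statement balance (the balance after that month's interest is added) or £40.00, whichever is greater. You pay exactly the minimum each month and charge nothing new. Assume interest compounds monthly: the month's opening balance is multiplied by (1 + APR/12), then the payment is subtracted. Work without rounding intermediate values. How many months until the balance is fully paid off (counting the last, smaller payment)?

188 months

Monthly rate r = 22.1%/12 = 1.84167% = 0.0184167.
While 3% of the post-interest balance exceeds £40.00, each month B ← (B·(1+r))·(1 − 0.03), i.e. B shrinks by the factor (1+r)·0.97 = 0.98786.
This holds for months 1–137. Entering month 138 the balance is £1,304.68; 3% of the post-interest balance is now below £40.00, so the flat £40.00 minimum applies from here.
From month 138 a fixed £40.00 at rate r clears £1,304.68 in 51 more payments. Total: 137 + 51 = 188 months.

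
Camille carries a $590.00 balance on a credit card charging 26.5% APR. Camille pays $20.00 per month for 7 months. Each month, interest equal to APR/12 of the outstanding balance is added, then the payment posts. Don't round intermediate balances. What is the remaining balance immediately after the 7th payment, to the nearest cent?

$537.85

Monthly rate r = 26.5%/12 = 2.20833% = 0.0220833.
Each month: B ← B·(1+r) − $20.00.
Month 1: interest $13.03; balance after payment $583.03.
Month 2: interest $12.88; balance after payment $575.90.
Month 3: interest $12.72; balance after payment $568.62.
Month 4: interest $12.56; balance after payment $561.18.
Month 5: interest $12.39; balance after payment $553.57.
Month 6: interest $12.22; balance after payment $545.80.
Month 7: interest $12.05; balance after payment $537.85.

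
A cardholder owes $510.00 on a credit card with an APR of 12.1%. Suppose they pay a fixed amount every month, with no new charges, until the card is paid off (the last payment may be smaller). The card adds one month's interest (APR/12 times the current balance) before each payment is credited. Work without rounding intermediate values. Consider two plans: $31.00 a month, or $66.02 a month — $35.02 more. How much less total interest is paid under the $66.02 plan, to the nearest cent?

Monthly rate r = 12.1%/12 = 1.00833% = 0.0100833.
At $31.00/mo: n = ⌈−ln(1 − rB₀/P)/ln(1+r)⌉ = 19 payments (last $2.47); total interest = total paid − $510.00 = $50.47.
At $66.02/mo: 9 payments (last $5.50); total interest $23.66.
Interest saved = $50.47 − $23.66 = $26.81.

$26.81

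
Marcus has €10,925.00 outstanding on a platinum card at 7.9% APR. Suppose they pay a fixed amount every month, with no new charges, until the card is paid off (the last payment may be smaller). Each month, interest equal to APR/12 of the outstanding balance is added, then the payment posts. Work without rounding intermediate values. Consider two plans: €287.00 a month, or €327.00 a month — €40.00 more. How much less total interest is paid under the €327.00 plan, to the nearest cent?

€239.23

Monthly rate r = 7.9%/12 = 0.658333% = 0.00658333.
At €287.00/mo: n = ⌈−ln(1 − rB₀/P)/ln(1+r)⌉ = 44 payments (last €276.90); total interest = total paid − €10,925.00 = €1,692.90.
At €327.00/mo: 38 payments (last €279.67); total interest €1,453.67.
Interest saved = €1,692.90 − €1,453.67 = €239.23.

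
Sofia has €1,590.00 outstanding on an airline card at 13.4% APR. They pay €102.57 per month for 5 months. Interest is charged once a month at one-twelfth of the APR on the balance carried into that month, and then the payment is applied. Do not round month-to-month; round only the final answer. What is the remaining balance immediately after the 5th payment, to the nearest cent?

€1,156.35

Monthly rate r = 13.4%/12 = 1.11667% = 0.0111667.
Each month: B ← B·(1+r) − €102.57.
Month 1: interest €17.75; balance after payment €1,505.19.
Month 2: interest €16.81; balance after payment €1,419.42.
Month 3: interest €15.85; balance after payment €1,332.70.
Month 4: interest €14.88; balance after payment €1,245.01.
Month 5: interest €13.90; balance after payment €1,156.35.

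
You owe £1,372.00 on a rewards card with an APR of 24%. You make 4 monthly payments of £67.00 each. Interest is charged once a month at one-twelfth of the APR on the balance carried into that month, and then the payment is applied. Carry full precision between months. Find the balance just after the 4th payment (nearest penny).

Monthly rate r = 24%/12 = 2% = 0.02.
Each month: B ← B·(1+r) − £67.00.
Month 1: interest £27.44; balance after payment £1,332.44.
Month 2: interest £26.65; balance after payment £1,292.09.
Month 3: interest £25.84; balance after payment £1,250.93.
Month 4: interest £25.02; balance after payment £1,208.95.

£1,208.95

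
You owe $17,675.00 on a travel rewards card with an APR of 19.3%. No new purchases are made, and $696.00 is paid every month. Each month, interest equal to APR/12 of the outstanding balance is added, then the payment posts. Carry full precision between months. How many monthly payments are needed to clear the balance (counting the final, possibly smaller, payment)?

Monthly rate r = 19.3%/12 = 1.60833% = 0.0160833.
Recurrence: B ← B·(1+r) − $696.00.
Month 1: interest $284.27; balance after payment $17,263.27.
Month 2: interest $277.65; balance after payment $16,844.92.
Closed form: n = −ln(1 − rB₀/P)/ln(1+r) = −ln(0.59156)/ln(1.01608) ≈ 32.904, so the balance reaches zero during payment 33.

33 months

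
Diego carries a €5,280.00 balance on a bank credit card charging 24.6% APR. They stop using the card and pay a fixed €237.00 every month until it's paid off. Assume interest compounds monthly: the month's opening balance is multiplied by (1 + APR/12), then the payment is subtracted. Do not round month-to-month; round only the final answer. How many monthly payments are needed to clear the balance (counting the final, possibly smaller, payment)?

Monthly rate r = 24.6%/12 = 2.05% = 0.0205.
Recurrence: B ← B·(1+r) − €237.00.
Month 1: interest €108.24; balance after payment €5,151.24.
Month 2: interest €105.60; balance after payment €5,019.84.
Closed form: n = −ln(1 − rB₀/P)/ln(1+r) = −ln(0.54329)/ln(1.0205) ≈ 30.065, so the balance reaches zero during payment 31.

31 payments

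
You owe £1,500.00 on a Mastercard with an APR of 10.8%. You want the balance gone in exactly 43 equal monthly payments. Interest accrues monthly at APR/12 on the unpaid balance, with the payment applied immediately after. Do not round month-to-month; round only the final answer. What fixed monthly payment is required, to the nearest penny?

Monthly rate r = 10.8%/12 = 0.9% = 0.009.
Level-payment amortization: P = B₀·r / (1 − (1+r)^(−n)) = 1500.00·0.009 / (1 − 1.009^(−43)).
Denominator 1 − (1+r)^(−43) = 0.319732298.
P = 13.5 / 0.319732298 ≈ 42.22.

£42.22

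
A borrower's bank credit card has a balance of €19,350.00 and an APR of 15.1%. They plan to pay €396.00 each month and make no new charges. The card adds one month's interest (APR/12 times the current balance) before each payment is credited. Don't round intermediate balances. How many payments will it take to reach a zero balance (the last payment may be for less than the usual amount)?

77 payments

Monthly rate r = 15.1%/12 = 1.25833% = 0.0125833.
Recurrence: B ← B·(1+r) − €396.00.
Month 1: interest €243.49; balance after payment €19,197.49.
Month 2: interest €241.57; balance after payment €19,043.06.
Closed form: n = −ln(1 − rB₀/P)/ln(1+r) = −ln(0.38513)/ln(1.01258) ≈ 76.304, so the balance reaches zero during payment 77.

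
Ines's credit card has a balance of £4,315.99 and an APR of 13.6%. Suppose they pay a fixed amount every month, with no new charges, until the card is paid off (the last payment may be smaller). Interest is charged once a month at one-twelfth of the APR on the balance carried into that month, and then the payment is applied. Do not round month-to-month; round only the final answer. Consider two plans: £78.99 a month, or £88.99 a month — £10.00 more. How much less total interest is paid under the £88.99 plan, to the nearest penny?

Monthly rate r = 13.6%/12 = 1.13333% = 0.0113333.
At £78.99/mo: n = ⌈−ln(1 − rB₀/P)/ln(1+r)⌉ = 86 payments (last £54.04); total interest = total paid − £4,315.99 = £2,452.20.
At £88.99/mo: 71 payments (last £70.27); total interest £1,983.58.
Interest saved = £2,452.20 − £1,983.58 = £468.62.

£468.62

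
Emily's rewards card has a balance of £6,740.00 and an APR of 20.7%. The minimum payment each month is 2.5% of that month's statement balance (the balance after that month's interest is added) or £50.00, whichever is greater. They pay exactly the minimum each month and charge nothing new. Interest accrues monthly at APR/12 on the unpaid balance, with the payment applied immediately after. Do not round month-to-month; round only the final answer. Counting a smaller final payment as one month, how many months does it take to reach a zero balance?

217 months

Monthly rate r = 20.7%/12 = 1.725% = 0.01725.
While 2.5% of the post-interest balance exceeds £50.00, each month B ← (B·(1+r))·(1 − 0.025), i.e. B shrinks by the factor (1+r)·0.975 = 0.99182.
This holds for months 1–150. Entering month 151 the balance is £1,965.65; 2.5% of the post-interest balance is now below £50.00, so the flat £50.00 minimum applies from here.
From month 151 a fixed £50.00 at rate r clears £1,965.65 in 67 more payments. Total: 150 + 67 = 217 months.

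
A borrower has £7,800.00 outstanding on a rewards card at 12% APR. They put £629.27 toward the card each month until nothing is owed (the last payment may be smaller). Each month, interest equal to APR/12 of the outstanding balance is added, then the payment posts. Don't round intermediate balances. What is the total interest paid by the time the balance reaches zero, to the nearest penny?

£569.72

Monthly rate r = 12%/12 = 1% = 0.01.
Payoff takes n = ⌈−ln(1 − rB₀/P)/ln(1+r)⌉ = ⌈13.300⌉ = 14 payments; the last is £189.21.
Total paid = 13·£629.27 + £189.21 = £8,369.72.
Total interest = total paid − principal = £8,369.72 − £7,800.00 = £569.72.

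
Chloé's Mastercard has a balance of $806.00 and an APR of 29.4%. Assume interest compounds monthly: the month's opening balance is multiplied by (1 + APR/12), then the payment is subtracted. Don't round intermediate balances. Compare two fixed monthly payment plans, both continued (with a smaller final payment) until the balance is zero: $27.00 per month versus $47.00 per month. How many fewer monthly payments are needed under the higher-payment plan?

32 fewer payments

Monthly rate r = 29.4%/12 = 2.45% = 0.0245.
At $27.00/mo: n = ⌈−ln(1 − rB₀/P)/ln(1+r)⌉ = 55 payments (last $8.29); total interest = total paid − $806.00 = $660.29.
At $47.00/mo: 23 payments (last $24.38); total interest $252.38.
Payments saved = 55 − 23 = 32.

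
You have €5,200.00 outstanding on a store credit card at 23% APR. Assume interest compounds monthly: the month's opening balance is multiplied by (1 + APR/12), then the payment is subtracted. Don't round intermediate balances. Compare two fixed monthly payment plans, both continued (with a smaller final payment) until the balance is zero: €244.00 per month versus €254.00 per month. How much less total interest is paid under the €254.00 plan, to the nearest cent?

€82.39

Monthly rate r = 23%/12 = 1.91667% = 0.0191667.
At €244.00/mo: n = ⌈−ln(1 − rB₀/P)/ln(1+r)⌉ = 28 payments (last €160.40); total interest = total paid − €5,200.00 = €1,548.40.
At €254.00/mo: 27 payments (last €62.01); total interest €1,466.01.
Interest saved = €1,548.40 − €1,466.01 = €82.39.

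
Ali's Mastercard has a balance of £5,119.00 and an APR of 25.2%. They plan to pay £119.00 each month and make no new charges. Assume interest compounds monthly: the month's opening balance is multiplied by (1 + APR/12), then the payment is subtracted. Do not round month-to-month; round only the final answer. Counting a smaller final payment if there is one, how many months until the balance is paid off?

Monthly rate r = 25.2%/12 = 2.1% = 0.021.
Recurrence: B ← B·(1+r) − £119.00.
Month 1: interest £107.50; balance after payment £5,107.50.
Month 2: interest £107.26; balance after payment £5,095.76.
Closed form: n = −ln(1 − rB₀/P)/ln(1+r) = −ln(0.096647)/ln(1.021) ≈ 112.435, so the balance reaches zero during payment 113.

113 months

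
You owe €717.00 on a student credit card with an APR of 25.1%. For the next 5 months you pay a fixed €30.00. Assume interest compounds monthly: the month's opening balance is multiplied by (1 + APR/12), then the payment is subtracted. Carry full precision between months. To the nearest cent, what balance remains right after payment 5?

€638.78

Monthly rate r = 25.1%/12 = 2.09167% = 0.0209167.
Each month: B ← B·(1+r) − €30.00.
Month 1: interest €15.00; balance after payment €702.00.
Month 2: interest €14.68; balance after payment €686.68.
Month 3: interest €14.36; balance after payment €671.04.
Month 4: interest €14.04; balance after payment €655.08.
Month 5: interest €13.70; balance after payment €638.78.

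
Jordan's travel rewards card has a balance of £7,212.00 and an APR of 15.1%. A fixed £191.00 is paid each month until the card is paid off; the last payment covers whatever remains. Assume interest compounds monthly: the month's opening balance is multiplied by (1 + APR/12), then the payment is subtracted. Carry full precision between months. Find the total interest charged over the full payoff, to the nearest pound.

£2,634

Monthly rate r = 15.1%/12 = 1.25833% = 0.0125833.
Payoff takes n = ⌈−ln(1 − rB₀/P)/ln(1+r)⌉ = ⌈51.549⌉ = 52 payments; the last is £105.24.
Total paid = 51·£191.00 + £105.24 = £9,846.24.
Total interest = total paid − principal = £9,846.24 − £7,212.00 = £2,634.24.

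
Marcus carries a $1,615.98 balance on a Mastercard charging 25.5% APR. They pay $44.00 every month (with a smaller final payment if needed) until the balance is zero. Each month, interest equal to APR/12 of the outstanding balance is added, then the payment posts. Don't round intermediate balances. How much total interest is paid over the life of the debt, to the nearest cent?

Monthly rate r = 25.5%/12 = 2.125% = 0.02125.
Payoff takes n = ⌈−ln(1 − rB₀/P)/ln(1+r)⌉ = ⌈72.104⌉ = 73 payments; the last is $4.61.
Total paid = 72·$44.00 + $4.61 = $3,172.61.
Total interest = total paid − principal = $3,172.61 − $1,615.98 = $1,556.63.

$1,556.63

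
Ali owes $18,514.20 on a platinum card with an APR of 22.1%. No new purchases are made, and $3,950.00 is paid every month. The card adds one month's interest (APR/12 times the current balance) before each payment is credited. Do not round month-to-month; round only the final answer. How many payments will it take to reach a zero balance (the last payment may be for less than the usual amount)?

5 payments

Monthly rate r = 22.1%/12 = 1.84167% = 0.0184167.
Recurrence: B ← B·(1+r) − $3,950.00.
Month 1: interest $340.97; balance after payment $14,905.17.
Month 2: interest $274.50; balance after payment $11,229.67.
Month 3: interest $206.81; balance after payment $7,486.49.
Month 4: interest $137.88; balance after payment $3,674.36.
Month 5: interest $67.67; balance after payment $0.00.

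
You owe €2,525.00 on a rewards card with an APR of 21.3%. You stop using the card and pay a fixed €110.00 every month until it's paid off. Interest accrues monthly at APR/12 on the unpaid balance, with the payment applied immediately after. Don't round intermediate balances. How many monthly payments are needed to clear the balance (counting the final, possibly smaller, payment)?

Monthly rate r = 21.3%/12 = 1.775% = 0.01775.
Recurrence: B ← B·(1+r) − €110.00.
Month 1: interest €44.82; balance after payment €2,459.82.
Month 2: interest €43.66; balance after payment €2,393.48.
Closed form: n = −ln(1 − rB₀/P)/ln(1+r) = −ln(0.59256)/ln(1.01775) ≈ 29.743, so the balance reaches zero during payment 30.

30 payments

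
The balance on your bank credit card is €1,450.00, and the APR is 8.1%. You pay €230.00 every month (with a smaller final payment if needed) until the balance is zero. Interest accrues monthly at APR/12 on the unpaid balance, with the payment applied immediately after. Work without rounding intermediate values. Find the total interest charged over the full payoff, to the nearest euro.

€37

Monthly rate r = 8.1%/12 = 0.675% = 0.00675.
Payoff takes n = ⌈−ln(1 − rB₀/P)/ln(1+r)⌉ = ⌈6.464⌉ = 7 payments; the last is €106.94.
Total paid = 6·€230.00 + €106.94 = €1,486.94.
Total interest = total paid − principal = €1,486.94 − €1,450.00 = €36.94.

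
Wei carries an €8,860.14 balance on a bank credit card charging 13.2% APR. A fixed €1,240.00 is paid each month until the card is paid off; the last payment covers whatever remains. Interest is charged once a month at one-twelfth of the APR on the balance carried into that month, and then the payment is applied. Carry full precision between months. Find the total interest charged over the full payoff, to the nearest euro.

€420

Monthly rate r = 13.2%/12 = 1.1% = 0.011.
Payoff takes n = ⌈−ln(1 − rB₀/P)/ln(1+r)⌉ = ⌈7.483⌉ = 8 payments; the last is €600.08.
Total paid = 7·€1,240.00 + €600.08 = €9,280.08.
Total interest = total paid − principal = €9,280.08 − €8,860.14 = €419.94.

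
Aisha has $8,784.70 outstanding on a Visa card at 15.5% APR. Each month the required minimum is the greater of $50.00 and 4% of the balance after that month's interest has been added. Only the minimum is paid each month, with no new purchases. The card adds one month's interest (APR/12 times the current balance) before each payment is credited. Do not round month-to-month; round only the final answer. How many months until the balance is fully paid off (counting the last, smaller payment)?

101 months

Monthly rate r = 15.5%/12 = 1.29167% = 0.0129167.
While 4% of the post-interest balance exceeds $50.00, each month B ← (B·(1+r))·(1 − 0.04), i.e. B shrinks by the factor (1+r)·0.96 = 0.9724.
This holds for months 1–71. Entering month 72 the balance is $1,204.25; 4% of the post-interest balance is now below $50.00, so the flat $50.00 minimum applies from here.
From month 72 a fixed $50.00 at rate r clears $1,204.25 in 30 more payments. Total: 71 + 30 = 101 months.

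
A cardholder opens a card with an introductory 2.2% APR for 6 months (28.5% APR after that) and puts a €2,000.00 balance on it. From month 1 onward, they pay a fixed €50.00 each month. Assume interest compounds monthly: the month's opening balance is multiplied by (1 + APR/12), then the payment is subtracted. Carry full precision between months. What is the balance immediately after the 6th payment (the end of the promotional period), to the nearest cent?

€1,720.72

Promo months 1–6 at r₀ = 2.2%/12 = 0.00183333; months 7+ at r₁ = 28.5%/12 = 0.02375.
After month 6: iterate B ← B·(1+r₀) − €50.00 for 6 months → €1,720.72.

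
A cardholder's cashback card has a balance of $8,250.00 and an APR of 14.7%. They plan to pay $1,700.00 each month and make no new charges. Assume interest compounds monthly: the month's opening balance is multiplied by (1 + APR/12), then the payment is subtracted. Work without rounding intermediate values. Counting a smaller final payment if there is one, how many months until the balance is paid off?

6 months

Monthly rate r = 14.7%/12 = 1.225% = 0.01225.
Recurrence: B ← B·(1+r) − $1,700.00.
Month 1: interest $101.06; balance after payment $6,651.06.
Month 2: interest $81.48; balance after payment $5,032.54.
Month 3: interest $61.65; balance after payment $3,394.19.
Month 4: interest $41.58; balance after payment $1,735.77.
Month 5: interest $21.26; balance after payment $57.03.
Month 6: interest $0.70; balance after payment $0.00.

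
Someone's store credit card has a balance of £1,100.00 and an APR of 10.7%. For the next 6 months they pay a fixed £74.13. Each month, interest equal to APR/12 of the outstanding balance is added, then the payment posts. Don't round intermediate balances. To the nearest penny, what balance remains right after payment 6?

Monthly rate r = 10.7%/12 = 0.891667% = 0.00891667.
Each month: B ← B·(1+r) − £74.13.
Month 1: interest £9.81; balance after payment £1,035.68.
Month 2: interest £9.23; balance after payment £970.78.
Month 3: interest £8.66; balance after payment £905.31.
Month 4: interest £8.07; balance after payment £839.25.
Month 5: interest £7.48; balance after payment £772.60.
Month 6: interest £6.89; balance after payment £705.36.

£705.36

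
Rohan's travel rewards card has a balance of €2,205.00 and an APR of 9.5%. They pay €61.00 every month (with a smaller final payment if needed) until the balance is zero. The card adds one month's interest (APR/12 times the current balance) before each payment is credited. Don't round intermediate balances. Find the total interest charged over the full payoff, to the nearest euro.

€403

Monthly rate r = 9.5%/12 = 0.791667% = 0.00791667.
Payoff takes n = ⌈−ln(1 − rB₀/P)/ln(1+r)⌉ = ⌈42.750⌉ = 43 payments; the last is €45.82.
Total paid = 42·€61.00 + €45.82 = €2,607.82.
Total interest = total paid − principal = €2,607.82 − €2,205.00 = €402.82.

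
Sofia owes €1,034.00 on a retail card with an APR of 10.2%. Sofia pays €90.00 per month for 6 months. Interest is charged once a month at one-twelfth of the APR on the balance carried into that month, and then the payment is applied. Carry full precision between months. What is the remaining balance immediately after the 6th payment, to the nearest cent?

€536.26

Monthly rate r = 10.2%/12 = 0.85% = 0.0085.
Each month: B ← B·(1+r) − €90.00.
Month 1: interest €8.79; balance after payment €952.79.
Month 2: interest €8.10; balance after payment €870.89.
Month 3: interest €7.40; balance after payment €788.29.
Month 4: interest €6.70; balance after payment €704.99.
Month 5: interest €5.99; balance after payment €620.98.
Month 6: interest €5.28; balance after payment €536.26.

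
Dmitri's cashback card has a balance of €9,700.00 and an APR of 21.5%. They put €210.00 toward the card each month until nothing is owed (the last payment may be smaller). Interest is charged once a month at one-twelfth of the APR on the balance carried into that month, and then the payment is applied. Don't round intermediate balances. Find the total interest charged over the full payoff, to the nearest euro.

€11,087

Monthly rate r = 21.5%/12 = 1.79167% = 0.0179167.
Payoff takes n = ⌈−ln(1 − rB₀/P)/ln(1+r)⌉ = ⌈98.987⌉ = 99 payments; the last is €207.31.
Total paid = 98·€210.00 + €207.31 = €20,787.31.
Total interest = total paid − principal = €20,787.31 − €9,700.00 = €11,087.31.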